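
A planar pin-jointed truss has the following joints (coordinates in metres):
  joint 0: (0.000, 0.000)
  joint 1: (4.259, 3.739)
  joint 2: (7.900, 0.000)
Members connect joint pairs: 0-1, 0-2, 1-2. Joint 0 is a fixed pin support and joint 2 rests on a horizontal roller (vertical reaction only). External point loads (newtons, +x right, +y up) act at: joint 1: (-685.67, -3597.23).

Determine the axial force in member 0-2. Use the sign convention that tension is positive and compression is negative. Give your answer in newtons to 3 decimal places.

1572.471

N=3 nodes, M=3 members, R=3 reactions → 2N=6, M+R=6
member 0 (0-1): L=5.6674, (cx,cy)=(0.7515,0.6597)
member 1 (0-2): L=7.9000, (cx,cy)=(1.0000,0.0000)
member 2 (1-2): L=5.2189, (cx,cy)=(0.6977,-0.7164)
solve A·x = −loads:
  F[0-1] = -3004.8709 N (compression)
  F[0-2] = +1572.4711 N (tension)
  F[1-2] = -2253.9364 N (compression)
  Rx@0 = +685.6700 N
  Ry@0 = +1982.4348 N
  Ry@2 = +1614.7952 N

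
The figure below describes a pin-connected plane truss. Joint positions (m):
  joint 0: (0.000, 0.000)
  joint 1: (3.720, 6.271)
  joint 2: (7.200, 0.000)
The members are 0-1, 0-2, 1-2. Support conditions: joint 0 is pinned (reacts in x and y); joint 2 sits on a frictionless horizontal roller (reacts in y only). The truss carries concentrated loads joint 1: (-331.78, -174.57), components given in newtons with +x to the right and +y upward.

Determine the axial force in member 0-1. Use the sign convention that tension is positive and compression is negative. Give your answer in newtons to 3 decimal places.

N=3 nodes, M=3 members, R=3 reactions → 2N=6, M+R=6
member 0 (0-1): L=7.2914, (cx,cy)=(0.5102,0.8601)
member 1 (0-2): L=7.2000, (cx,cy)=(1.0000,0.0000)
member 2 (1-2): L=7.1719, (cx,cy)=(0.4852,-0.8744)
solve A·x = −loads:
  F[0-1] = -434.0939 N (compression)
  F[0-2] = -110.3082 N (compression)
  F[1-2] = +227.3325 N (tension)
  Rx@0 = +331.7800 N
  Ry@0 = +373.3467 N
  Ry@2 = -198.7767 N

-434.094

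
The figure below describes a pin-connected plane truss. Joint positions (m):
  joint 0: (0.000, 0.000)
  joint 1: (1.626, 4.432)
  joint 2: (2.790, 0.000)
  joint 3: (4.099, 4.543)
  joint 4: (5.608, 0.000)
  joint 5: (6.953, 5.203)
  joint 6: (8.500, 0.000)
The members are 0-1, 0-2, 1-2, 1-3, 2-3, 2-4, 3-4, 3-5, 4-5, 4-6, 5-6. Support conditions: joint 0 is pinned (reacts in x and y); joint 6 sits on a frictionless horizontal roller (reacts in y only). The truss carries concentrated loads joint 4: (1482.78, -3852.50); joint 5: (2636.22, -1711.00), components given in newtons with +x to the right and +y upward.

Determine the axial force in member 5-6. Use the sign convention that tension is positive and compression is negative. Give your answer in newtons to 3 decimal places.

-5795.362

N=7 nodes, M=11 members, R=3 reactions → 2N=14, M+R=14
member 0 (0-1): L=4.7209, (cx,cy)=(0.3444,0.9388)
member 1 (0-2): L=2.7900, (cx,cy)=(1.0000,0.0000)
member 2 (1-2): L=4.5823, (cx,cy)=(0.2540,-0.9672)
member 3 (1-3): L=2.4755, (cx,cy)=(0.9990,0.0448)
member 4 (2-3): L=4.7278, (cx,cy)=(0.2769,0.9609)
member 5 (2-4): L=2.8180, (cx,cy)=(1.0000,0.0000)
member 6 (3-4): L=4.7871, (cx,cy)=(0.3152,-0.9490)
member 7 (3-5): L=2.9293, (cx,cy)=(0.9743,0.2253)
member 8 (4-5): L=5.3740, (cx,cy)=(0.2503,0.9682)
member 9 (4-6): L=2.8920, (cx,cy)=(1.0000,0.0000)
member 10 (5-6): L=5.4281, (cx,cy)=(0.2850,-0.9585)
solve A·x = −loads:
  F[0-1] = -9.0345 N (compression)
  F[0-2] = +4122.1117 N (tension)
  F[1-2] = +8.5244 N (tension)
  F[1-3] = -5.2824 N (compression)
  F[2-3] = -8.5803 N (compression)
  F[2-4] = +4126.6527 N (tension)
  F[3-4] = +6.5680 N (tension)
  F[3-5] = -9.9798 N (compression)
  F[4-5] = +3972.7015 N (tension)
  F[4-6] = +1651.6651 N (tension)
  F[5-6] = -5795.3625 N (compression)
  Rx@0 = -4119.0000 N
  Ry@0 = +8.4817 N
  Ry@6 = +5555.0183 N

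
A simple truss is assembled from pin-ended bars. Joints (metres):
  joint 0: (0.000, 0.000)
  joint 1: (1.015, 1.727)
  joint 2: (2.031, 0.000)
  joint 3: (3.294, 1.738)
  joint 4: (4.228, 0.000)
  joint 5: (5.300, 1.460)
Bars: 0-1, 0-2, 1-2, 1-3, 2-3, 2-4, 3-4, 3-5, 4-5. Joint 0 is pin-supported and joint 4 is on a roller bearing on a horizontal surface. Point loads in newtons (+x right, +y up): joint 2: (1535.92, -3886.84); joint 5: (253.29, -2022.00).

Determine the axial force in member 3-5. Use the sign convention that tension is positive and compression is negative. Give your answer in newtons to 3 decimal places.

N=6 nodes, M=9 members, R=3 reactions → 2N=12, M+R=12
member 0 (0-1): L=2.0032, (cx,cy)=(0.5067,0.8621)
member 1 (0-2): L=2.0310, (cx,cy)=(1.0000,0.0000)
member 2 (1-2): L=2.0037, (cx,cy)=(0.5071,-0.8619)
member 3 (1-3): L=2.2790, (cx,cy)=(1.0000,0.0048)
member 4 (2-3): L=2.1484, (cx,cy)=(0.5879,0.8090)
member 5 (2-4): L=2.1970, (cx,cy)=(1.0000,0.0000)
member 6 (3-4): L=1.9731, (cx,cy)=(0.4734,-0.8809)
member 7 (3-5): L=2.0252, (cx,cy)=(0.9905,-0.1373)
member 8 (4-5): L=1.8113, (cx,cy)=(0.5918,0.8061)
solve A·x = −loads:
  F[0-1] = -1646.6070 N (compression)
  F[0-2] = +2623.5340 N (tension)
  F[1-2] = +1637.7011 N (tension)
  F[1-3] = -1664.7622 N (compression)
  F[2-3] = +3059.8538 N (tension)
  F[2-4] = +119.2451 N (tension)
  F[3-4] = -3049.1320 N (compression)
  F[3-5] = +1592.5013 N (tension)
  F[4-5] = -2237.3117 N (compression)
  Rx@0 = -1789.2100 N
  Ry@0 = +1419.5837 N
  Ry@4 = +4489.2563 N

1592.501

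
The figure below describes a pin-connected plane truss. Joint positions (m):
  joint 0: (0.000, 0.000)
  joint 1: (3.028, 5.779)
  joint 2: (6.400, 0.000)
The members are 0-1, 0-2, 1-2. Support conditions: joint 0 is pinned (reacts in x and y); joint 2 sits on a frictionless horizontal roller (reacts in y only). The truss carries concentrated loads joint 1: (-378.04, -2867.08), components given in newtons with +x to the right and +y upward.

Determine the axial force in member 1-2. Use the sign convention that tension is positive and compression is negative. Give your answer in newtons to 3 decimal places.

N=3 nodes, M=3 members, R=3 reactions → 2N=6, M+R=6
member 0 (0-1): L=6.5242, (cx,cy)=(0.4641,0.8858)
member 1 (0-2): L=6.4000, (cx,cy)=(1.0000,0.0000)
member 2 (1-2): L=6.6908, (cx,cy)=(0.5040,-0.8637)
solve A·x = −loads:
  F[0-1] = -2090.7703 N (compression)
  F[0-2] = +592.3196 N (tension)
  F[1-2] = -1175.2996 N (compression)
  Rx@0 = +378.0400 N
  Ry@0 = +1851.9511 N
  Ry@2 = +1015.1289 N

-1175.300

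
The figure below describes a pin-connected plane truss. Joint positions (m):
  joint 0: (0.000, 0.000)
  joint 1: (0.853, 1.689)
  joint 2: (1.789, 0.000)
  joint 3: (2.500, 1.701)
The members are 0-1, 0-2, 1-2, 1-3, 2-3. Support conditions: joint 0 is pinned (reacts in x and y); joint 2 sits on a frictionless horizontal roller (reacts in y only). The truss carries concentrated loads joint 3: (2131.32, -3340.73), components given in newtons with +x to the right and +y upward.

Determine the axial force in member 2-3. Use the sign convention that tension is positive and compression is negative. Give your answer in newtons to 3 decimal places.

-3648.769

N=4 nodes, M=5 members, R=3 reactions → 2N=8, M+R=8
member 0 (0-1): L=1.8922, (cx,cy)=(0.4508,0.8926)
member 1 (0-2): L=1.7890, (cx,cy)=(1.0000,0.0000)
member 2 (1-2): L=1.9310, (cx,cy)=(0.4847,-0.8747)
member 3 (1-3): L=1.6470, (cx,cy)=(1.0000,0.0073)
member 4 (2-3): L=1.8436, (cx,cy)=(0.3857,0.9226)
solve A·x = −loads:
  F[0-1] = +3757.6706 N (tension)
  F[0-2] = +437.3481 N (tension)
  F[1-2] = -3805.3244 N (compression)
  F[1-3] = +3538.5800 N (tension)
  F[2-3] = -3648.7690 N (compression)
  Rx@0 = -2131.3200 N
  Ry@0 = -3354.1835 N
  Ry@2 = +6694.9135 N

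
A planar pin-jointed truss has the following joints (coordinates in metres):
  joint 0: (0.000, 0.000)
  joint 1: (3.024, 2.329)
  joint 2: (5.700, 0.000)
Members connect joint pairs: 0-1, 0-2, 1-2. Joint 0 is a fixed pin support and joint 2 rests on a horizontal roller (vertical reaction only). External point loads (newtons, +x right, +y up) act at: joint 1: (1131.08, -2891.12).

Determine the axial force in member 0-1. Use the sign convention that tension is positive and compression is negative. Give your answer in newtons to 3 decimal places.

-1467.027

N=3 nodes, M=3 members, R=3 reactions → 2N=6, M+R=6
member 0 (0-1): L=3.8169, (cx,cy)=(0.7923,0.6102)
member 1 (0-2): L=5.7000, (cx,cy)=(1.0000,0.0000)
member 2 (1-2): L=3.5476, (cx,cy)=(0.7543,-0.6565)
solve A·x = −loads:
  F[0-1] = -1467.0273 N (compression)
  F[0-2] = +2293.3522 N (tension)
  F[1-2] = -3040.2899 N (compression)
  Rx@0 = -1131.0800 N
  Ry@0 = +895.1494 N
  Ry@2 = +1995.9706 N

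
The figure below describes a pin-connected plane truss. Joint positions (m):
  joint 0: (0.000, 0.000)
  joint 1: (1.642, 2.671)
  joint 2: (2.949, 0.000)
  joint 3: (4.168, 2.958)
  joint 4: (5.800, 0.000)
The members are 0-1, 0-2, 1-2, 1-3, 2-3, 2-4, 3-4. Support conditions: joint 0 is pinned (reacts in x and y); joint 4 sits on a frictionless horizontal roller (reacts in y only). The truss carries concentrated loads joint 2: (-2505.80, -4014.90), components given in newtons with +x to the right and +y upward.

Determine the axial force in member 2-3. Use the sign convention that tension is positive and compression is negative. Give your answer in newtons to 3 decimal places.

2461.579

N=5 nodes, M=7 members, R=3 reactions → 2N=10, M+R=10
member 0 (0-1): L=3.1353, (cx,cy)=(0.5237,0.8519)
member 1 (0-2): L=2.9490, (cx,cy)=(1.0000,0.0000)
member 2 (1-2): L=2.9736, (cx,cy)=(0.4395,-0.8982)
member 3 (1-3): L=2.5423, (cx,cy)=(0.9936,0.1129)
member 4 (2-3): L=3.1993, (cx,cy)=(0.3810,0.9246)
member 5 (2-4): L=2.8510, (cx,cy)=(1.0000,0.0000)
member 6 (3-4): L=3.3783, (cx,cy)=(0.4831,-0.8756)
solve A·x = −loads:
  F[0-1] = -2316.6252 N (compression)
  F[0-2] = -1292.5698 N (compression)
  F[1-2] = +1936.0370 N (tension)
  F[1-3] = -2077.4568 N (compression)
  F[2-3] = +2461.5791 N (tension)
  F[2-4] = +1126.2725 N (tension)
  F[3-4] = -2331.4539 N (compression)
  Rx@0 = +2505.8000 N
  Ry@0 = +1973.5310 N
  Ry@4 = +2041.3690 N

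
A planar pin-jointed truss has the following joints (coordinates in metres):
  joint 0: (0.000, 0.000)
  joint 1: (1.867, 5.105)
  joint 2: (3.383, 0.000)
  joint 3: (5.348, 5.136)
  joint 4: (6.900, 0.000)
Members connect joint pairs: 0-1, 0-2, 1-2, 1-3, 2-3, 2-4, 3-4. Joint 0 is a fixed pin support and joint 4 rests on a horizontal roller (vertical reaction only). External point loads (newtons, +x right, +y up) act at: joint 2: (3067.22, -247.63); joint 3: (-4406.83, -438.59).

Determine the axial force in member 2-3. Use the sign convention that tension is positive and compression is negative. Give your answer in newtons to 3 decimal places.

N=5 nodes, M=7 members, R=3 reactions → 2N=10, M+R=10
member 0 (0-1): L=5.4357, (cx,cy)=(0.3435,0.9392)
member 1 (0-2): L=3.3830, (cx,cy)=(1.0000,0.0000)
member 2 (1-2): L=5.3253, (cx,cy)=(0.2847,-0.9586)
member 3 (1-3): L=3.4811, (cx,cy)=(1.0000,0.0089)
member 4 (2-3): L=5.4991, (cx,cy)=(0.3573,0.9340)
member 5 (2-4): L=3.5170, (cx,cy)=(1.0000,0.0000)
member 6 (3-4): L=5.3654, (cx,cy)=(0.2893,-0.9572)
solve A·x = −loads:
  F[0-1] = -3732.1353 N (compression)
  F[0-2] = -57.7308 N (compression)
  F[1-2] = +3634.8509 N (tension)
  F[1-3] = -2316.7277 N (compression)
  F[2-3] = -3465.6362 N (compression)
  F[2-4] = -851.8065 N (compression)
  F[3-4] = +2944.7535 N (tension)
  Rx@0 = +1339.6100 N
  Ry@0 = +3505.0848 N
  Ry@4 = -2818.8648 N

-3465.636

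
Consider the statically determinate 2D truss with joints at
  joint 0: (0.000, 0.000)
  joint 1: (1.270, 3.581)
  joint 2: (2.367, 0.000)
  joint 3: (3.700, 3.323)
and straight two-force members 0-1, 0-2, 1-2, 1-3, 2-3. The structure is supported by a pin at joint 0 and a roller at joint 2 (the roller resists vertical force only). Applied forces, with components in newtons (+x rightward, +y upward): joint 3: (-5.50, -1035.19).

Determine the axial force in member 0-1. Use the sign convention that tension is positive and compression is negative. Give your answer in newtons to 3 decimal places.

N=4 nodes, M=5 members, R=3 reactions → 2N=8, M+R=8
member 0 (0-1): L=3.7995, (cx,cy)=(0.3343,0.9425)
member 1 (0-2): L=2.3670, (cx,cy)=(1.0000,0.0000)
member 2 (1-2): L=3.7453, (cx,cy)=(0.2929,-0.9561)
member 3 (1-3): L=2.4437, (cx,cy)=(0.9944,-0.1056)
member 4 (2-3): L=3.5804, (cx,cy)=(0.3723,0.9281)
solve A·x = −loads:
  F[0-1] = +610.3620 N (tension)
  F[0-2] = -209.5144 N (compression)
  F[1-2] = -645.2854 N (compression)
  F[1-3] = +395.2298 N (tension)
  F[2-3] = -1070.4136 N (compression)
  Rx@0 = +5.5000 N
  Ry@0 = -575.2563 N
  Ry@2 = +1610.4463 N

610.362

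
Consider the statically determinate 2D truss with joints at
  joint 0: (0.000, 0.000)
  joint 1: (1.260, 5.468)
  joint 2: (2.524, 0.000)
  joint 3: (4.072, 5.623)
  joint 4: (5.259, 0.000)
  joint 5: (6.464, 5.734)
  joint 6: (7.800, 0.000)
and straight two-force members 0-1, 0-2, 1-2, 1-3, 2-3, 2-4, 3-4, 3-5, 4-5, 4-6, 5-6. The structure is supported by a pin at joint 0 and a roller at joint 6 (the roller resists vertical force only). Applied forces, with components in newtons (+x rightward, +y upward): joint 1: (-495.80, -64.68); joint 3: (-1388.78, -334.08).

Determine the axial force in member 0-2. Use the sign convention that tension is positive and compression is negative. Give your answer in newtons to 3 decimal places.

-1524.498

N=7 nodes, M=11 members, R=3 reactions → 2N=14, M+R=14
member 0 (0-1): L=5.6113, (cx,cy)=(0.2245,0.9745)
member 1 (0-2): L=2.5240, (cx,cy)=(1.0000,0.0000)
member 2 (1-2): L=5.6122, (cx,cy)=(0.2252,-0.9743)
member 3 (1-3): L=2.8163, (cx,cy)=(0.9985,0.0550)
member 4 (2-3): L=5.8322, (cx,cy)=(0.2654,0.9641)
member 5 (2-4): L=2.7350, (cx,cy)=(1.0000,0.0000)
member 6 (3-4): L=5.7469, (cx,cy)=(0.2065,-0.9784)
member 7 (3-5): L=2.3946, (cx,cy)=(0.9989,0.0464)
member 8 (4-5): L=5.8592, (cx,cy)=(0.2057,0.9786)
member 9 (4-6): L=2.5410, (cx,cy)=(1.0000,0.0000)
member 10 (5-6): L=5.8876, (cx,cy)=(0.2269,-0.9739)
solve A·x = −loads:
  F[0-1] = -1603.5918 N (compression)
  F[0-2] = -1524.4981 N (compression)
  F[1-2] = +1525.7010 N (tension)
  F[1-3] = -208.2218 N (compression)
  F[2-3] = -1541.8028 N (compression)
  F[2-4] = -771.6431 N (compression)
  F[3-4] = +1214.2336 N (tension)
  F[3-5] = +521.4093 N (tension)
  F[4-5] = -1214.0016 N (compression)
  F[4-6] = -271.1799 N (compression)
  F[5-6] = +1195.0557 N (tension)
  Rx@0 = +1884.5800 N
  Ry@0 = +1562.6413 N
  Ry@6 = -1163.8813 N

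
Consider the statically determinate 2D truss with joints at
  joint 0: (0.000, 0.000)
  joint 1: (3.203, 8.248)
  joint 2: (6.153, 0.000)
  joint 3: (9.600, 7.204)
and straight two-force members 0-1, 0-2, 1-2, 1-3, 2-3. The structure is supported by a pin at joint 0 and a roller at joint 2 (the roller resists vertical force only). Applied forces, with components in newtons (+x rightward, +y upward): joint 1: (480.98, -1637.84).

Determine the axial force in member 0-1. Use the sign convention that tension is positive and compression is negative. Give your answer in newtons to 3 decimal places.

N=4 nodes, M=5 members, R=3 reactions → 2N=8, M+R=8
member 0 (0-1): L=8.8481, (cx,cy)=(0.3620,0.9322)
member 1 (0-2): L=6.1530, (cx,cy)=(1.0000,0.0000)
member 2 (1-2): L=8.7597, (cx,cy)=(0.3368,-0.9416)
member 3 (1-3): L=6.4816, (cx,cy)=(0.9869,-0.1611)
member 4 (2-3): L=7.9862, (cx,cy)=(0.4316,0.9021)
solve A·x = −loads:
  F[0-1] = -150.7237 N (compression)
  F[0-2] = +535.5418 N (tension)
  F[1-2] = -1590.2289 N (compression)
  F[1-3] = +0.0000 N (tension)
  F[2-3] = -0.0000 N (compression)
  Rx@0 = -480.9800 N
  Ry@0 = +140.5014 N
  Ry@2 = +1497.3386 N

-150.724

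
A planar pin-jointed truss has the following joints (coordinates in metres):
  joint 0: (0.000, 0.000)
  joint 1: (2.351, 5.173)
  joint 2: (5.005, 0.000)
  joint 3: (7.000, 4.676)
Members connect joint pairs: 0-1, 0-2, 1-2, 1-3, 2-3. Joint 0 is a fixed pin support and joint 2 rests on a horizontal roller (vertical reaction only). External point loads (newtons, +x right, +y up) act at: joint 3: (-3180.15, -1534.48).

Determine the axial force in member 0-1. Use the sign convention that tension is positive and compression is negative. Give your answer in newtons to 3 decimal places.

N=4 nodes, M=5 members, R=3 reactions → 2N=8, M+R=8
member 0 (0-1): L=5.6822, (cx,cy)=(0.4137,0.9104)
member 1 (0-2): L=5.0050, (cx,cy)=(1.0000,0.0000)
member 2 (1-2): L=5.8141, (cx,cy)=(0.4565,-0.8897)
member 3 (1-3): L=4.6755, (cx,cy)=(0.9943,-0.1063)
member 4 (2-3): L=5.0838, (cx,cy)=(0.3924,0.9198)
solve A·x = −loads:
  F[0-1] = -2591.7000 N (compression)
  F[0-2] = -2107.8344 N (compression)
  F[1-2] = +2942.0745 N (tension)
  F[1-3] = -2429.0683 N (compression)
  F[2-3] = -1949.0294 N (compression)
  Rx@0 = +3180.1500 N
  Ry@0 = +2359.4593 N
  Ry@2 = -824.9793 N

-2591.700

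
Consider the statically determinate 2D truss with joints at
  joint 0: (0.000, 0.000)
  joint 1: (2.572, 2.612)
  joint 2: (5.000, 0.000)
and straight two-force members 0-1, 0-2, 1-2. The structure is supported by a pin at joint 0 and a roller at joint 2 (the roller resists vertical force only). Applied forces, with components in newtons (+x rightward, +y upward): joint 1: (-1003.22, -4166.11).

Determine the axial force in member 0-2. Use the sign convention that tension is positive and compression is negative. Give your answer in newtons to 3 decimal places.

N=3 nodes, M=3 members, R=3 reactions → 2N=6, M+R=6
member 0 (0-1): L=3.6658, (cx,cy)=(0.7016,0.7125)
member 1 (0-2): L=5.0000, (cx,cy)=(1.0000,0.0000)
member 2 (1-2): L=3.5662, (cx,cy)=(0.6808,-0.7324)
solve A·x = −loads:
  F[0-1] = -3574.7316 N (compression)
  F[0-2] = +1504.9183 N (tension)
  F[1-2] = -2210.3905 N (compression)
  Rx@0 = +1003.2200 N
  Ry@0 = +2547.1451 N
  Ry@2 = +1618.9649 N

1504.918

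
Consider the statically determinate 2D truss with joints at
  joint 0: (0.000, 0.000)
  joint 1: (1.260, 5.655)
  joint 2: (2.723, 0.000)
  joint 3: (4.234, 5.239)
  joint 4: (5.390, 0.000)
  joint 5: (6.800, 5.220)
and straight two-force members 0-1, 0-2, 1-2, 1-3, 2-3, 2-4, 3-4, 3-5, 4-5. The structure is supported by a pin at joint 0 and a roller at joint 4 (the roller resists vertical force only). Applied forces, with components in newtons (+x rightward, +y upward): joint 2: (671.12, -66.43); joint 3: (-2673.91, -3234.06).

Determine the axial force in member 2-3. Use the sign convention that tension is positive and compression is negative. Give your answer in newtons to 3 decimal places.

-3633.764

N=6 nodes, M=9 members, R=3 reactions → 2N=12, M+R=12
member 0 (0-1): L=5.7937, (cx,cy)=(0.2175,0.9761)
member 1 (0-2): L=2.7230, (cx,cy)=(1.0000,0.0000)
member 2 (1-2): L=5.8412, (cx,cy)=(0.2505,-0.9681)
member 3 (1-3): L=3.0030, (cx,cy)=(0.9904,-0.1385)
member 4 (2-3): L=5.4525, (cx,cy)=(0.2771,0.9608)
member 5 (2-4): L=2.6670, (cx,cy)=(1.0000,0.0000)
member 6 (3-4): L=5.3650, (cx,cy)=(0.2155,-0.9765)
member 7 (3-5): L=2.5661, (cx,cy)=(1.0000,-0.0074)
member 8 (4-5): L=5.4071, (cx,cy)=(0.2608,0.9654)
solve A·x = −loads:
  F[0-1] = -3407.0307 N (compression)
  F[0-2] = -1261.8334 N (compression)
  F[1-2] = +3675.0172 N (tension)
  F[1-3] = -1677.5875 N (compression)
  F[2-3] = -3633.7637 N (compression)
  F[2-4] = -5.5149 N (compression)
  F[3-4] = +25.5948 N (tension)
  F[3-5] = +0.0000 N (tension)
  F[4-5] = -0.0000 N (compression)
  Rx@0 = +2002.7900 N
  Ry@0 = +3325.4836 N
  Ry@4 = -24.9936 N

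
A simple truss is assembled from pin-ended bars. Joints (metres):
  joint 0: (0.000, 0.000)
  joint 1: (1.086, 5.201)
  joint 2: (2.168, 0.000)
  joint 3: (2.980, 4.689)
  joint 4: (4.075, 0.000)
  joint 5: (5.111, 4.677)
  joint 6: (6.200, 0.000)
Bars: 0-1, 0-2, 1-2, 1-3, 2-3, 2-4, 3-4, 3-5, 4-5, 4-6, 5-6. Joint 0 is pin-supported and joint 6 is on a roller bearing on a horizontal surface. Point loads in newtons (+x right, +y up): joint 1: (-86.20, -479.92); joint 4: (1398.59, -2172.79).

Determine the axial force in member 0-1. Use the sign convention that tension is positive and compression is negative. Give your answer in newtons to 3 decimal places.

-1239.032

N=7 nodes, M=11 members, R=3 reactions → 2N=14, M+R=14
member 0 (0-1): L=5.3132, (cx,cy)=(0.2044,0.9789)
member 1 (0-2): L=2.1680, (cx,cy)=(1.0000,0.0000)
member 2 (1-2): L=5.3124, (cx,cy)=(0.2037,-0.9790)
member 3 (1-3): L=1.9620, (cx,cy)=(0.9653,-0.2610)
member 4 (2-3): L=4.7588, (cx,cy)=(0.1706,0.9853)
member 5 (2-4): L=1.9070, (cx,cy)=(1.0000,0.0000)
member 6 (3-4): L=4.8152, (cx,cy)=(0.2274,-0.9738)
member 7 (3-5): L=2.1310, (cx,cy)=(1.0000,-0.0056)
member 8 (4-5): L=4.7904, (cx,cy)=(0.2163,0.9763)
member 9 (4-6): L=2.1250, (cx,cy)=(1.0000,0.0000)
member 10 (5-6): L=4.8021, (cx,cy)=(0.2268,-0.9739)
solve A·x = −loads:
  F[0-1] = -1239.0320 N (compression)
  F[0-2] = +1565.6453 N (tension)
  F[1-2] = +842.1328 N (tension)
  F[1-3] = -350.7306 N (compression)
  F[2-3] = -836.7514 N (compression)
  F[2-4] = +1879.9439 N (tension)
  F[3-4] = +756.4520 N (tension)
  F[3-5] = -653.3866 N (compression)
  F[4-5] = +1470.9689 N (tension)
  F[4-6] = +335.2538 N (tension)
  F[5-6] = -1478.3518 N (compression)
  Rx@0 = -1312.3900 N
  Ry@0 = +1212.8735 N
  Ry@6 = +1439.8365 N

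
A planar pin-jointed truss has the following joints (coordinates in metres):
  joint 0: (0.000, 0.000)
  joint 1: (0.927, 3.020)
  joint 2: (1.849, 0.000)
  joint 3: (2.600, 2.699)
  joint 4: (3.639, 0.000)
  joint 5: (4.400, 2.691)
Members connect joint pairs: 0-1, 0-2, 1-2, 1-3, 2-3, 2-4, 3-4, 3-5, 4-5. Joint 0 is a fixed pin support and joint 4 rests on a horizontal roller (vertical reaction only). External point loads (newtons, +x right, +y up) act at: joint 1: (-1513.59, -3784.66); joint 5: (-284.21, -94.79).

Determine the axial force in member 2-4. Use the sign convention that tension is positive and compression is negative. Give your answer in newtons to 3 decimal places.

N=6 nodes, M=9 members, R=3 reactions → 2N=12, M+R=12
member 0 (0-1): L=3.1591, (cx,cy)=(0.2934,0.9560)
member 1 (0-2): L=1.8490, (cx,cy)=(1.0000,0.0000)
member 2 (1-2): L=3.1576, (cx,cy)=(0.2920,-0.9564)
member 3 (1-3): L=1.7035, (cx,cy)=(0.9821,-0.1884)
member 4 (2-3): L=2.8015, (cx,cy)=(0.2681,0.9634)
member 5 (2-4): L=1.7900, (cx,cy)=(1.0000,0.0000)
member 6 (3-4): L=2.8921, (cx,cy)=(0.3593,-0.9332)
member 7 (3-5): L=1.8000, (cx,cy)=(1.0000,-0.0044)
member 8 (4-5): L=2.7965, (cx,cy)=(0.2721,0.9623)
solve A·x = −loads:
  F[0-1] = -4463.5241 N (compression)
  F[0-2] = -488.0203 N (compression)
  F[1-2] = +492.2975 N (tension)
  F[1-3] = +61.1584 N (tension)
  F[2-3] = -488.7308 N (compression)
  F[2-4] = -213.2600 N (compression)
  F[3-4] = +518.0993 N (tension)
  F[3-5] = -257.0833 N (compression)
  F[4-5] = -99.6948 N (compression)
  Rx@0 = +1797.8000 N
  Ry@0 = +4267.0277 N
  Ry@4 = -387.5777 N

-213.260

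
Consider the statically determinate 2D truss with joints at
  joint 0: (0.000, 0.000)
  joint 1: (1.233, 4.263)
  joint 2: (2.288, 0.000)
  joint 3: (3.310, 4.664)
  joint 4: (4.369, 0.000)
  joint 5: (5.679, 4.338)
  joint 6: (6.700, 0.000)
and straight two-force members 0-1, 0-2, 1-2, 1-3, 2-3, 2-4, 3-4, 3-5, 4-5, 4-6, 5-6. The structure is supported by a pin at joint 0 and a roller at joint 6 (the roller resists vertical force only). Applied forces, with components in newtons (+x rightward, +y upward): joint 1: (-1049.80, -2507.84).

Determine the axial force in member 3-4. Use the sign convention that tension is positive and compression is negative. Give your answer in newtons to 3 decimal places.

196.663

N=7 nodes, M=11 members, R=3 reactions → 2N=14, M+R=14
member 0 (0-1): L=4.4377, (cx,cy)=(0.2778,0.9606)
member 1 (0-2): L=2.2880, (cx,cy)=(1.0000,0.0000)
member 2 (1-2): L=4.3916, (cx,cy)=(0.2402,-0.9707)
member 3 (1-3): L=2.1154, (cx,cy)=(0.9819,0.1896)
member 4 (2-3): L=4.7747, (cx,cy)=(0.2140,0.9768)
member 5 (2-4): L=2.0810, (cx,cy)=(1.0000,0.0000)
member 6 (3-4): L=4.7827, (cx,cy)=(0.2214,-0.9752)
member 7 (3-5): L=2.3913, (cx,cy)=(0.9907,-0.1363)
member 8 (4-5): L=4.5315, (cx,cy)=(0.2891,0.9573)
member 9 (4-6): L=2.3310, (cx,cy)=(1.0000,0.0000)
member 10 (5-6): L=4.4565, (cx,cy)=(0.2291,-0.9734)
solve A·x = −loads:
  F[0-1] = -2825.5298 N (compression)
  F[0-2] = -264.7416 N (compression)
  F[1-2] = +253.2211 N (tension)
  F[1-3] = +207.6756 N (tension)
  F[2-3] = -251.6378 N (compression)
  F[2-4] = -150.0478 N (compression)
  F[3-4] = +196.6631 N (tension)
  F[3-5] = +107.5059 N (tension)
  F[4-5] = -200.3354 N (compression)
  F[4-6] = -48.5875 N (compression)
  F[5-6] = +212.0782 N (tension)
  Rx@0 = +1049.8000 N
  Ry@0 = +2714.2774 N
  Ry@6 = -206.4374 N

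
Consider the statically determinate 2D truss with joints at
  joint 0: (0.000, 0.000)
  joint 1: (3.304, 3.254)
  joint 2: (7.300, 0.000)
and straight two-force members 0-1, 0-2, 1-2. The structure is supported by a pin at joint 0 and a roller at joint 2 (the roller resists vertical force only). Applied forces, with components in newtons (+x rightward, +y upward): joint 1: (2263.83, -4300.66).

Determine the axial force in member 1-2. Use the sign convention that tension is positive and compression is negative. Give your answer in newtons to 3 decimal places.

N=3 nodes, M=3 members, R=3 reactions → 2N=6, M+R=6
member 0 (0-1): L=4.6373, (cx,cy)=(0.7125,0.7017)
member 1 (0-2): L=7.3000, (cx,cy)=(1.0000,0.0000)
member 2 (1-2): L=5.1533, (cx,cy)=(0.7754,-0.6314)
solve A·x = −loads:
  F[0-1] = -1916.8715 N (compression)
  F[0-2] = +3629.5573 N (tension)
  F[1-2] = -4680.7329 N (compression)
  Rx@0 = -2263.8300 N
  Ry@0 = +1345.0595 N
  Ry@2 = +2955.6005 N

-4680.733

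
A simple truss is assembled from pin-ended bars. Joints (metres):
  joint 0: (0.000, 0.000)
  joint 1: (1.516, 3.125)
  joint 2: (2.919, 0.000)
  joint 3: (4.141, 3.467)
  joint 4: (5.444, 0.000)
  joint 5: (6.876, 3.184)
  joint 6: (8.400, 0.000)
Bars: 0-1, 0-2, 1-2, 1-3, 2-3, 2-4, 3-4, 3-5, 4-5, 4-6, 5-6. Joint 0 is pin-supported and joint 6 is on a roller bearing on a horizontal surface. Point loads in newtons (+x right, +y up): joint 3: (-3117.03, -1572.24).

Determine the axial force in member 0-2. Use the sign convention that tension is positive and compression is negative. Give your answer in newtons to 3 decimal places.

-2106.195

N=7 nodes, M=11 members, R=3 reactions → 2N=14, M+R=14
member 0 (0-1): L=3.4733, (cx,cy)=(0.4365,0.8997)
member 1 (0-2): L=2.9190, (cx,cy)=(1.0000,0.0000)
member 2 (1-2): L=3.4255, (cx,cy)=(0.4096,-0.9123)
member 3 (1-3): L=2.6472, (cx,cy)=(0.9916,0.1292)
member 4 (2-3): L=3.6761, (cx,cy)=(0.3324,0.9431)
member 5 (2-4): L=2.5250, (cx,cy)=(1.0000,0.0000)
member 6 (3-4): L=3.7038, (cx,cy)=(0.3518,-0.9361)
member 7 (3-5): L=2.7496, (cx,cy)=(0.9947,-0.1029)
member 8 (4-5): L=3.4912, (cx,cy)=(0.4102,0.9120)
member 9 (4-6): L=2.9560, (cx,cy)=(1.0000,0.0000)
member 10 (5-6): L=3.5299, (cx,cy)=(0.4317,-0.9020)
solve A·x = −loads:
  F[0-1] = -2315.9253 N (compression)
  F[0-2] = -2106.1951 N (compression)
  F[1-2] = +2021.4435 N (tension)
  F[1-3] = -1854.3090 N (compression)
  F[2-3] = -1955.3117 N (compression)
  F[2-4] = -628.2733 N (compression)
  F[3-4] = +496.2151 N (tension)
  F[3-5] = +456.1253 N (tension)
  F[4-5] = -509.3095 N (compression)
  F[4-6] = -244.7974 N (compression)
  F[5-6] = +567.0068 N (tension)
  Rx@0 = +3117.0300 N
  Ry@0 = +2083.6801 N
  Ry@6 = -511.4401 N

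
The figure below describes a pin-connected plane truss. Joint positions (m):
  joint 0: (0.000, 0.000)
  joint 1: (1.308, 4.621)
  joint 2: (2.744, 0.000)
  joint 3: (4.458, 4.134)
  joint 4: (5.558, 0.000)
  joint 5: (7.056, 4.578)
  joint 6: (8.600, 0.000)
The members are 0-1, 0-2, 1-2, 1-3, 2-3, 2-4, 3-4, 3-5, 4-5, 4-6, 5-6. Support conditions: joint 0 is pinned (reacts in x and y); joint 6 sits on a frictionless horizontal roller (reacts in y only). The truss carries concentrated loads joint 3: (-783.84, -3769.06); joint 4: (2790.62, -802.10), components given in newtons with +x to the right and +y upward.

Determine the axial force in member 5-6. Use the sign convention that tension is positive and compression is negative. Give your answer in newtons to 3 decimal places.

N=7 nodes, M=11 members, R=3 reactions → 2N=14, M+R=14
member 0 (0-1): L=4.8026, (cx,cy)=(0.2724,0.9622)
member 1 (0-2): L=2.7440, (cx,cy)=(1.0000,0.0000)
member 2 (1-2): L=4.8390, (cx,cy)=(0.2968,-0.9550)
member 3 (1-3): L=3.1874, (cx,cy)=(0.9883,-0.1528)
member 4 (2-3): L=4.4752, (cx,cy)=(0.3830,0.9237)
member 5 (2-4): L=2.8140, (cx,cy)=(1.0000,0.0000)
member 6 (3-4): L=4.2778, (cx,cy)=(0.2571,-0.9664)
member 7 (3-5): L=2.6357, (cx,cy)=(0.9857,0.1685)
member 8 (4-5): L=4.8169, (cx,cy)=(0.3110,0.9504)
member 9 (4-6): L=3.0420, (cx,cy)=(1.0000,0.0000)
member 10 (5-6): L=4.8314, (cx,cy)=(0.3196,-0.9476)
solve A·x = −loads:
  F[0-1] = -2573.0642 N (compression)
  F[0-2] = +2707.5674 N (tension)
  F[1-2] = +2842.6060 N (tension)
  F[1-3] = -1562.6974 N (compression)
  F[2-3] = -2938.6262 N (compression)
  F[2-4] = +4676.6131 N (tension)
  F[3-4] = -1599.0814 N (compression)
  F[3-5] = -1496.1896 N (compression)
  F[4-5] = +2469.8863 N (tension)
  F[4-6] = +706.6940 N (tension)
  F[5-6] = -2211.3287 N (compression)
  Rx@0 = -2006.7800 N
  Ry@0 = +2475.7941 N
  Ry@6 = +2095.3659 N

-2211.329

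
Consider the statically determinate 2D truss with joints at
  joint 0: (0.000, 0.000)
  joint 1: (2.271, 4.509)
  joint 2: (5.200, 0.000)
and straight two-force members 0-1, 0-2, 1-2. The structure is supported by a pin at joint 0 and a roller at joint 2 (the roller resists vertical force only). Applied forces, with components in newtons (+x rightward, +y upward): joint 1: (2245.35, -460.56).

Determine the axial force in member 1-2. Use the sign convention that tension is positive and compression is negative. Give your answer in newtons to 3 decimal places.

-2561.550

N=3 nodes, M=3 members, R=3 reactions → 2N=6, M+R=6
member 0 (0-1): L=5.0486, (cx,cy)=(0.4498,0.8931)
member 1 (0-2): L=5.2000, (cx,cy)=(1.0000,0.0000)
member 2 (1-2): L=5.3768, (cx,cy)=(0.5447,-0.8386)
solve A·x = −loads:
  F[0-1] = +1889.5173 N (tension)
  F[0-2] = +1395.3955 N (tension)
  F[1-2] = -2561.5504 N (compression)
  Rx@0 = -2245.3500 N
  Ry@0 = -1687.5583 N
  Ry@2 = +2148.1183 N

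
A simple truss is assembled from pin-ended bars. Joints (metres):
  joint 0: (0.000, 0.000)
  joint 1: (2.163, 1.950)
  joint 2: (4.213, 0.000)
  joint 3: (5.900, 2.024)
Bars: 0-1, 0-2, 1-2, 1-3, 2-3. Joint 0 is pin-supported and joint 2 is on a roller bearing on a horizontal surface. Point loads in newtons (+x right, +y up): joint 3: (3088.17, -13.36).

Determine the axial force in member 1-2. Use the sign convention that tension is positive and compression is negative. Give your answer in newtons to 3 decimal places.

N=4 nodes, M=5 members, R=3 reactions → 2N=8, M+R=8
member 0 (0-1): L=2.9122, (cx,cy)=(0.7427,0.6696)
member 1 (0-2): L=4.2130, (cx,cy)=(1.0000,0.0000)
member 2 (1-2): L=2.8293, (cx,cy)=(0.7246,-0.6892)
member 3 (1-3): L=3.7377, (cx,cy)=(0.9998,0.0198)
member 4 (2-3): L=2.6349, (cx,cy)=(0.6403,0.7682)
solve A·x = −loads:
  F[0-1] = +2223.6894 N (tension)
  F[0-2] = +1436.5682 N (tension)
  F[1-2] = -2069.8354 N (compression)
  F[1-3] = +3151.9355 N (tension)
  F[2-3] = -98.6284 N (compression)
  Rx@0 = -3088.1700 N
  Ry@0 = -1488.9614 N
  Ry@2 = +1502.3214 N

-2069.835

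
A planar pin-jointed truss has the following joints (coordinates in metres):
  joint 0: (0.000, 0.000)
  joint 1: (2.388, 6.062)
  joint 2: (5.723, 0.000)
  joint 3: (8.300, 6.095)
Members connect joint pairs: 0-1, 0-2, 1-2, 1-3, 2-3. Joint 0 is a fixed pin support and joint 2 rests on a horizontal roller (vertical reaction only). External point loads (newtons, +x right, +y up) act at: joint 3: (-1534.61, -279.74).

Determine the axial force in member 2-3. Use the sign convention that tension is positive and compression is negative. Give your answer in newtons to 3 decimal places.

N=4 nodes, M=5 members, R=3 reactions → 2N=8, M+R=8
member 0 (0-1): L=6.5154, (cx,cy)=(0.3665,0.9304)
member 1 (0-2): L=5.7230, (cx,cy)=(1.0000,0.0000)
member 2 (1-2): L=6.9188, (cx,cy)=(0.4820,-0.8762)
member 3 (1-3): L=5.9121, (cx,cy)=(1.0000,0.0056)
member 4 (2-3): L=6.6174, (cx,cy)=(0.3894,0.9211)
solve A·x = −loads:
  F[0-1] = -1621.2152 N (compression)
  F[0-2] = -940.4079 N (compression)
  F[1-2] = +1712.5538 N (tension)
  F[1-3] = -1419.7070 N (compression)
  F[2-3] = -295.1126 N (compression)
  Rx@0 = +1534.6100 N
  Ry@0 = +1508.3973 N
  Ry@2 = -1228.6573 N

-295.113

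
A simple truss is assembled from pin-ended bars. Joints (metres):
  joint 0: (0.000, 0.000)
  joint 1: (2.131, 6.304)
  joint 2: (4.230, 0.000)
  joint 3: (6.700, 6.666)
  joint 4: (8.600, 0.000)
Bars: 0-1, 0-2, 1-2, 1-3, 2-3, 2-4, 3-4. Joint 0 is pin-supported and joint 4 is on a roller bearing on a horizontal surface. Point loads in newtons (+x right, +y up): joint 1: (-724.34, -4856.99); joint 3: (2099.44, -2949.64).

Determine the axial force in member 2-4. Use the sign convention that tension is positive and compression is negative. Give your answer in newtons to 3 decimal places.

N=5 nodes, M=7 members, R=3 reactions → 2N=10, M+R=10
member 0 (0-1): L=6.6544, (cx,cy)=(0.3202,0.9473)
member 1 (0-2): L=4.2300, (cx,cy)=(1.0000,0.0000)
member 2 (1-2): L=6.6443, (cx,cy)=(0.3159,-0.9488)
member 3 (1-3): L=4.5833, (cx,cy)=(0.9969,0.0790)
member 4 (2-3): L=7.1089, (cx,cy)=(0.3475,0.9377)
member 5 (2-4): L=4.3700, (cx,cy)=(1.0000,0.0000)
member 6 (3-4): L=6.9315, (cx,cy)=(0.2741,-0.9617)
solve A·x = −loads:
  F[0-1] = -3387.1626 N (compression)
  F[0-2] = +2459.7958 N (tension)
  F[1-2] = -1721.8360 N (compression)
  F[1-3] = +184.1677 N (tension)
  F[2-3] = +1742.2013 N (tension)
  F[2-4] = +1310.5167 N (tension)
  F[3-4] = -4780.9650 N (compression)
  Rx@0 = -1375.1000 N
  Ry@0 = +3208.7857 N
  Ry@4 = +4597.8443 N

1310.517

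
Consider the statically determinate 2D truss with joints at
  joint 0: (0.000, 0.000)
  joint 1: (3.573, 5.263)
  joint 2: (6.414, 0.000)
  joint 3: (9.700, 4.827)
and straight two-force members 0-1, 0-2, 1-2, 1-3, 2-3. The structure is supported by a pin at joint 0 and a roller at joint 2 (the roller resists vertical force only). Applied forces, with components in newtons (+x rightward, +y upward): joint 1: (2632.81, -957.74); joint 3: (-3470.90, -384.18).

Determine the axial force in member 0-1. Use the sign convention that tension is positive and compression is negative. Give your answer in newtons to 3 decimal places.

-820.873

N=4 nodes, M=5 members, R=3 reactions → 2N=8, M+R=8
member 0 (0-1): L=6.3612, (cx,cy)=(0.5617,0.8274)
member 1 (0-2): L=6.4140, (cx,cy)=(1.0000,0.0000)
member 2 (1-2): L=5.9808, (cx,cy)=(0.4750,-0.8800)
member 3 (1-3): L=6.1425, (cx,cy)=(0.9975,-0.0710)
member 4 (2-3): L=5.8393, (cx,cy)=(0.5627,0.8266)
solve A·x = −loads:
  F[0-1] = -820.8728 N (compression)
  F[0-2] = -377.0204 N (compression)
  F[1-2] = -69.0478 N (compression)
  F[1-3] = -3068.8213 N (compression)
  F[2-3] = -728.2618 N (compression)
  Rx@0 = +838.0900 N
  Ry@0 = +679.1517 N
  Ry@2 = +662.7683 N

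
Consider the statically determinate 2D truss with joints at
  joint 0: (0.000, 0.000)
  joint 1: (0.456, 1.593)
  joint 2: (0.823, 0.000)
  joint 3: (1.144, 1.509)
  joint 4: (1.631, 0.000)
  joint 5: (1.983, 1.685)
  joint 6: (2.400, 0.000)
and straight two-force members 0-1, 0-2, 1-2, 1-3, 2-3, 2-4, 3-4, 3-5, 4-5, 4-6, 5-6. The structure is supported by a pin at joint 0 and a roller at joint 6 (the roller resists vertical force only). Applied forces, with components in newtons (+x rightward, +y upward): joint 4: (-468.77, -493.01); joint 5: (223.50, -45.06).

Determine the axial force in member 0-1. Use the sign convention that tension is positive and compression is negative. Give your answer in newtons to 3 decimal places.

N=7 nodes, M=11 members, R=3 reactions → 2N=14, M+R=14
member 0 (0-1): L=1.6570, (cx,cy)=(0.2752,0.9614)
member 1 (0-2): L=0.8230, (cx,cy)=(1.0000,0.0000)
member 2 (1-2): L=1.6347, (cx,cy)=(0.2245,-0.9745)
member 3 (1-3): L=0.6931, (cx,cy)=(0.9926,-0.1212)
member 4 (2-3): L=1.5428, (cx,cy)=(0.2081,0.9781)
member 5 (2-4): L=0.8080, (cx,cy)=(1.0000,0.0000)
member 6 (3-4): L=1.5856, (cx,cy)=(0.3071,-0.9517)
member 7 (3-5): L=0.8573, (cx,cy)=(0.9787,0.2053)
member 8 (4-5): L=1.7214, (cx,cy)=(0.2045,0.9789)
member 9 (4-6): L=0.7690, (cx,cy)=(1.0000,0.0000)
member 10 (5-6): L=1.7358, (cx,cy)=(0.2402,-0.9707)
solve A·x = −loads:
  F[0-1] = -9.2389 N (compression)
  F[0-2] = -242.7275 N (compression)
  F[1-2] = +9.7064 N (tension)
  F[1-3] = -4.7567 N (compression)
  F[2-3] = -9.6703 N (compression)
  F[2-4] = -238.5363 N (compression)
  F[3-4] = +7.3513 N (tension)
  F[3-5] = -9.1873 N (compression)
  F[4-5] = +496.5056 N (tension)
  F[4-6] = +130.9622 N (tension)
  F[5-6] = -545.1521 N (compression)
  Rx@0 = +245.2700 N
  Ry@0 = +8.8822 N
  Ry@6 = +529.1878 N

-9.239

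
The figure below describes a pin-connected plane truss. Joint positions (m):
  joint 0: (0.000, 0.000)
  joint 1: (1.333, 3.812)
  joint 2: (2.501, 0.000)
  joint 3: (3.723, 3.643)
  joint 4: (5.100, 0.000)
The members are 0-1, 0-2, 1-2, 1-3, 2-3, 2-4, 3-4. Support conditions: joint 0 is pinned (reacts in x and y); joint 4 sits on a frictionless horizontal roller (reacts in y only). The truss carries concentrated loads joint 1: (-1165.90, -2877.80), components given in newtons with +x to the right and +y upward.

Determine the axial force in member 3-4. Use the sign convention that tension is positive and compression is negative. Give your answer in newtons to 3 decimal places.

127.511

N=5 nodes, M=7 members, R=3 reactions → 2N=10, M+R=10
member 0 (0-1): L=4.0383, (cx,cy)=(0.3301,0.9440)
member 1 (0-2): L=2.5010, (cx,cy)=(1.0000,0.0000)
member 2 (1-2): L=3.9869, (cx,cy)=(0.2930,-0.9561)
member 3 (1-3): L=2.3960, (cx,cy)=(0.9975,-0.0705)
member 4 (2-3): L=3.8425, (cx,cy)=(0.3180,0.9481)
member 5 (2-4): L=2.5990, (cx,cy)=(1.0000,0.0000)
member 6 (3-4): L=3.8946, (cx,cy)=(0.3536,-0.9354)
solve A·x = −loads:
  F[0-1] = -3175.0327 N (compression)
  F[0-2] = -117.8672 N (compression)
  F[1-2] = +118.6011 N (tension)
  F[1-3] = +83.3296 N (tension)
  F[2-3] = -119.6071 N (compression)
  F[2-4] = -45.0842 N (compression)
  F[3-4] = +127.5114 N (tension)
  Rx@0 = +1165.9000 N
  Ry@0 = +2997.0752 N
  Ry@4 = -119.2752 N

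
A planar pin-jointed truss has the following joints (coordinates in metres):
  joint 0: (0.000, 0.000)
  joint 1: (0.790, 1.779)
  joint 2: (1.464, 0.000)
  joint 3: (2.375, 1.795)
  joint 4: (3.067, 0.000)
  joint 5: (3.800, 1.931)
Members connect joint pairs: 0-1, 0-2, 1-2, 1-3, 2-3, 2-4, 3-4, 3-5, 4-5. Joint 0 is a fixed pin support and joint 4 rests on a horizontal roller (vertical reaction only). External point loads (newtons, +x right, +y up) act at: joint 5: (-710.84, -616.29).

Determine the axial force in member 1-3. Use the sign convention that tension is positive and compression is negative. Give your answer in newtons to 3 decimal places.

-246.164

N=6 nodes, M=9 members, R=3 reactions → 2N=12, M+R=12
member 0 (0-1): L=1.9465, (cx,cy)=(0.4059,0.9139)
member 1 (0-2): L=1.4640, (cx,cy)=(1.0000,0.0000)
member 2 (1-2): L=1.9024, (cx,cy)=(0.3543,-0.9351)
member 3 (1-3): L=1.5851, (cx,cy)=(0.9999,0.0101)
member 4 (2-3): L=2.0129, (cx,cy)=(0.4526,0.8917)
member 5 (2-4): L=1.6030, (cx,cy)=(1.0000,0.0000)
member 6 (3-4): L=1.9238, (cx,cy)=(0.3597,-0.9331)
member 7 (3-5): L=1.4315, (cx,cy)=(0.9955,0.0950)
member 8 (4-5): L=2.0654, (cx,cy)=(0.3549,0.9349)
solve A·x = −loads:
  F[0-1] = -328.5320 N (compression)
  F[0-2] = -577.5045 N (compression)
  F[1-2] = +318.4279 N (tension)
  F[1-3] = -246.1638 N (compression)
  F[2-3] = -333.9282 N (compression)
  F[2-4] = -313.5626 N (compression)
  F[3-4] = +271.1846 N (tension)
  F[3-5] = -497.0738 N (compression)
  F[4-5] = -608.6845 N (compression)
  Rx@0 = +710.8400 N
  Ry@0 = +300.2581 N
  Ry@4 = +316.0319 N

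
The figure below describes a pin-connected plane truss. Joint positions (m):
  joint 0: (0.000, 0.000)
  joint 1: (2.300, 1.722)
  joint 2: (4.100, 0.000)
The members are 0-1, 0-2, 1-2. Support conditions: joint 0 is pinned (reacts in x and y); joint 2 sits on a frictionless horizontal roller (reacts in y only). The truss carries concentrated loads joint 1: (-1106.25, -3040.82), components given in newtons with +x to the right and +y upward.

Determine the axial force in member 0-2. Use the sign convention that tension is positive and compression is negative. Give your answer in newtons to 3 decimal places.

N=3 nodes, M=3 members, R=3 reactions → 2N=6, M+R=6
member 0 (0-1): L=2.8732, (cx,cy)=(0.8005,0.5993)
member 1 (0-2): L=4.1000, (cx,cy)=(1.0000,0.0000)
member 2 (1-2): L=2.4910, (cx,cy)=(0.7226,-0.6913)
solve A·x = −loads:
  F[0-1] = -3002.7105 N (compression)
  F[0-2] = +1297.4225 N (tension)
  F[1-2] = -1795.5179 N (compression)
  Rx@0 = +1106.2500 N
  Ry@0 = +1799.6191 N
  Ry@2 = +1241.2009 N

1297.422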